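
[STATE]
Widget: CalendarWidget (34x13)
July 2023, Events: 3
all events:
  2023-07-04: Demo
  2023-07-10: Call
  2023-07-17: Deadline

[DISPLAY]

            July 2023             
Mo Tu We Th Fr Sa Su              
                1  2              
 3  4*  5  6  7  8  9             
10* 11 12 13 14 15 16             
17* 18 19 20 21 22 23             
24 25 26 27 28 29 30              
31                                
                                  
                                  
                                  
                                  
                                  


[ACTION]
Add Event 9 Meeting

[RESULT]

            July 2023             
Mo Tu We Th Fr Sa Su              
                1  2              
 3  4*  5  6  7  8  9*            
10* 11 12 13 14 15 16             
17* 18 19 20 21 22 23             
24 25 26 27 28 29 30              
31                                
                                  
                                  
                                  
                                  
                                  


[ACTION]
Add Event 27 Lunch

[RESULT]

            July 2023             
Mo Tu We Th Fr Sa Su              
                1  2              
 3  4*  5  6  7  8  9*            
10* 11 12 13 14 15 16             
17* 18 19 20 21 22 23             
24 25 26 27* 28 29 30             
31                                
                                  
                                  
                                  
                                  
                                  


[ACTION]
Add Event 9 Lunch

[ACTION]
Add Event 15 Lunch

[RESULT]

            July 2023             
Mo Tu We Th Fr Sa Su              
                1  2              
 3  4*  5  6  7  8  9*            
10* 11 12 13 14 15* 16            
17* 18 19 20 21 22 23             
24 25 26 27* 28 29 30             
31                                
                                  
                                  
                                  
                                  
                                  


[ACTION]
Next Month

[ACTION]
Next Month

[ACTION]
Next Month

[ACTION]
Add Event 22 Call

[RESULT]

           October 2023           
Mo Tu We Th Fr Sa Su              
                   1              
 2  3  4  5  6  7  8              
 9 10 11 12 13 14 15              
16 17 18 19 20 21 22*             
23 24 25 26 27 28 29              
30 31                             
                                  
                                  
                                  
                                  
                                  


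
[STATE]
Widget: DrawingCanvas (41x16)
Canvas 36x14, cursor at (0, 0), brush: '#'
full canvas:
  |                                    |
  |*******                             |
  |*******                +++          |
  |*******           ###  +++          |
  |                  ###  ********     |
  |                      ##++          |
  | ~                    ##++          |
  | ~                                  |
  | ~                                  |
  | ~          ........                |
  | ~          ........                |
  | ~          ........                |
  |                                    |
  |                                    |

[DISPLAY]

+                                        
*******                                  
*******                +++               
*******           ###  +++               
                  ###  ********          
                      ##++               
 ~                    ##++               
 ~                                       
 ~                                       
 ~          ........                     
 ~          ........                     
 ~          ........                     
                                         
                                         
                                         
                                         


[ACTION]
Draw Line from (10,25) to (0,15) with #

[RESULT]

+              #                         
*******         #                        
*******          #     +++               
*******           ###  +++               
                  ###  ********          
                    # ##++               
 ~                   ###++               
 ~                    #                  
 ~                     #                 
 ~          ........    #                
 ~          ........     #               
 ~          ........                     
                                         
                                         
                                         
                                         


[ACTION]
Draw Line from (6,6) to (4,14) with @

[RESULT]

+              #                         
*******         #                        
*******          #     +++               
*******           ###  +++               
             @@   ###  ********          
         @@@@       # ##++               
 ~    @@@            ###++               
 ~                    #                  
 ~                     #                 
 ~          ........    #                
 ~          ........     #               
 ~          ........                     
                                         
                                         
                                         
                                         


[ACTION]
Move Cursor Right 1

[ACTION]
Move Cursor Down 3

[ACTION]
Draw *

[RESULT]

               #                         
*******         #                        
*******          #     +++               
*******           ###  +++               
             @@   ###  ********          
         @@@@       # ##++               
 ~    @@@            ###++               
 ~                    #                  
 ~                     #                 
 ~          ........    #                
 ~          ........     #               
 ~          ........                     
                                         
                                         
                                         
                                         


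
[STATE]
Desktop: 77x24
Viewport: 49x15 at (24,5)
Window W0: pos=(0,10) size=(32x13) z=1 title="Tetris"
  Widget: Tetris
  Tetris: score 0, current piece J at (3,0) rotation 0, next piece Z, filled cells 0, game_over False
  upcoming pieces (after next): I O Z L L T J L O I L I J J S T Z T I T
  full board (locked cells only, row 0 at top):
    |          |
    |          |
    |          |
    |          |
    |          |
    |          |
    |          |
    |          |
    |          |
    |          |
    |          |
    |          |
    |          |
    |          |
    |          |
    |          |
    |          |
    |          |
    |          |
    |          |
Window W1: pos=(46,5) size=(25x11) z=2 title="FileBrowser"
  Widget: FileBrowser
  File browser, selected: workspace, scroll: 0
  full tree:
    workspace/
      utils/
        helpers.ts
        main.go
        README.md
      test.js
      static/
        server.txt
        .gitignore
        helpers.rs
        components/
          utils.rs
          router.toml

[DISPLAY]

                      ┏━━━━━━━━━━━━━━━━━━━━━━━┓  
                      ┃ FileBrowser           ┃  
                      ┠───────────────────────┨  
                      ┃> [-] workspace/       ┃  
                      ┃    [+] utils/         ┃  
━━━━━━━┓              ┃    test.js            ┃  
       ┃              ┃    [+] static/        ┃  
───────┨              ┃                       ┃  
       ┃              ┃                       ┃  
       ┃              ┃                       ┃  
       ┃              ┗━━━━━━━━━━━━━━━━━━━━━━━┛  
       ┃                                         
       ┃                                         
       ┃                                         
       ┃                                         


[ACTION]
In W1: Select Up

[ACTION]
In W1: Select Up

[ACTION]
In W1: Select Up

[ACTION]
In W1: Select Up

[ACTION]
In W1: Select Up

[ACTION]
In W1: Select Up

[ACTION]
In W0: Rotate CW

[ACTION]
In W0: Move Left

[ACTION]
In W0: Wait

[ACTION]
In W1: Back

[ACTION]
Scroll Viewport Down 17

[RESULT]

                      ┃    [+] utils/         ┃  
━━━━━━━┓              ┃    test.js            ┃  
       ┃              ┃    [+] static/        ┃  
───────┨              ┃                       ┃  
       ┃              ┃                       ┃  
       ┃              ┃                       ┃  
       ┃              ┗━━━━━━━━━━━━━━━━━━━━━━━┛  
       ┃                                         
       ┃                                         
       ┃                                         
       ┃                                         
       ┃                                         
       ┃                                         
━━━━━━━┛                                         
                                                 


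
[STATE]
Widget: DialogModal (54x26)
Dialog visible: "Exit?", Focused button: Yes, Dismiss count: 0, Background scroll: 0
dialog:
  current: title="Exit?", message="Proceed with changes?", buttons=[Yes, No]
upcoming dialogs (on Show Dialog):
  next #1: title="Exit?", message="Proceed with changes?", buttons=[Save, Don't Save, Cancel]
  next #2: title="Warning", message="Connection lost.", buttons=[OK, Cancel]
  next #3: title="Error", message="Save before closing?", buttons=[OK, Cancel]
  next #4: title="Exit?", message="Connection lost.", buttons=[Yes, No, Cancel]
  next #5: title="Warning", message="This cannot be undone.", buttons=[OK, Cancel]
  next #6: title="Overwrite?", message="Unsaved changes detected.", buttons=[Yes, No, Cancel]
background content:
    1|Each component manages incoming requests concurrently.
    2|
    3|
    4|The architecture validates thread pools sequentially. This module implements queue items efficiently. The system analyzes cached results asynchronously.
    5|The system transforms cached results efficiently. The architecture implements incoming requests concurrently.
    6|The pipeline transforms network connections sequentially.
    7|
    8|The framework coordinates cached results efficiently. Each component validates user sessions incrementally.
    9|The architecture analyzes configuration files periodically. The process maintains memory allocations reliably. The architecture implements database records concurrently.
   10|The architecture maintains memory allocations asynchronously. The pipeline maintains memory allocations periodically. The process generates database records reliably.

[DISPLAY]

Each component manages incoming requests concurrently.
                                                      
                                                      
The architecture validates thread pools sequentially. 
The system transforms cached results efficiently. The 
The pipeline transforms network connections sequential
                                                      
The framework coordinates cached results efficiently. 
The architecture analyzes configuration files periodic
The architecture maintains memory allocations asynchro
              ┌───────────────────────┐               
              │         Exit?         │               
              │ Proceed with changes? │               
              │       [Yes]  No       │               
              └───────────────────────┘               
                                                      
                                                      
                                                      
                                                      
                                                      
                                                      
                                                      
                                                      
                                                      
                                                      
                                                      


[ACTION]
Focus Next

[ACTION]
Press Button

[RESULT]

Each component manages incoming requests concurrently.
                                                      
                                                      
The architecture validates thread pools sequentially. 
The system transforms cached results efficiently. The 
The pipeline transforms network connections sequential
                                                      
The framework coordinates cached results efficiently. 
The architecture analyzes configuration files periodic
The architecture maintains memory allocations asynchro
                                                      
                                                      
                                                      
                                                      
                                                      
                                                      
                                                      
                                                      
                                                      
                                                      
                                                      
                                                      
                                                      
                                                      
                                                      
                                                      


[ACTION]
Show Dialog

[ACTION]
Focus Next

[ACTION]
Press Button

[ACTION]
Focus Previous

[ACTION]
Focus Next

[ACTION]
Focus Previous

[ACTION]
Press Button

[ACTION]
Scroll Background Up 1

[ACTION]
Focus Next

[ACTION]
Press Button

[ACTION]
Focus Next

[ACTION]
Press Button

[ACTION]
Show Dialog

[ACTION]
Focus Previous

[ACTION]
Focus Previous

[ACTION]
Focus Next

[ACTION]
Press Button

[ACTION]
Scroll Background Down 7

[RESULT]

The framework coordinates cached results efficiently. 
The architecture analyzes configuration files periodic
The architecture maintains memory allocations asynchro
                                                      
                                                      
                                                      
                                                      
                                                      
                                                      
                                                      
                                                      
                                                      
                                                      
                                                      
                                                      
                                                      
                                                      
                                                      
                                                      
                                                      
                                                      
                                                      
                                                      
                                                      
                                                      
                                                      


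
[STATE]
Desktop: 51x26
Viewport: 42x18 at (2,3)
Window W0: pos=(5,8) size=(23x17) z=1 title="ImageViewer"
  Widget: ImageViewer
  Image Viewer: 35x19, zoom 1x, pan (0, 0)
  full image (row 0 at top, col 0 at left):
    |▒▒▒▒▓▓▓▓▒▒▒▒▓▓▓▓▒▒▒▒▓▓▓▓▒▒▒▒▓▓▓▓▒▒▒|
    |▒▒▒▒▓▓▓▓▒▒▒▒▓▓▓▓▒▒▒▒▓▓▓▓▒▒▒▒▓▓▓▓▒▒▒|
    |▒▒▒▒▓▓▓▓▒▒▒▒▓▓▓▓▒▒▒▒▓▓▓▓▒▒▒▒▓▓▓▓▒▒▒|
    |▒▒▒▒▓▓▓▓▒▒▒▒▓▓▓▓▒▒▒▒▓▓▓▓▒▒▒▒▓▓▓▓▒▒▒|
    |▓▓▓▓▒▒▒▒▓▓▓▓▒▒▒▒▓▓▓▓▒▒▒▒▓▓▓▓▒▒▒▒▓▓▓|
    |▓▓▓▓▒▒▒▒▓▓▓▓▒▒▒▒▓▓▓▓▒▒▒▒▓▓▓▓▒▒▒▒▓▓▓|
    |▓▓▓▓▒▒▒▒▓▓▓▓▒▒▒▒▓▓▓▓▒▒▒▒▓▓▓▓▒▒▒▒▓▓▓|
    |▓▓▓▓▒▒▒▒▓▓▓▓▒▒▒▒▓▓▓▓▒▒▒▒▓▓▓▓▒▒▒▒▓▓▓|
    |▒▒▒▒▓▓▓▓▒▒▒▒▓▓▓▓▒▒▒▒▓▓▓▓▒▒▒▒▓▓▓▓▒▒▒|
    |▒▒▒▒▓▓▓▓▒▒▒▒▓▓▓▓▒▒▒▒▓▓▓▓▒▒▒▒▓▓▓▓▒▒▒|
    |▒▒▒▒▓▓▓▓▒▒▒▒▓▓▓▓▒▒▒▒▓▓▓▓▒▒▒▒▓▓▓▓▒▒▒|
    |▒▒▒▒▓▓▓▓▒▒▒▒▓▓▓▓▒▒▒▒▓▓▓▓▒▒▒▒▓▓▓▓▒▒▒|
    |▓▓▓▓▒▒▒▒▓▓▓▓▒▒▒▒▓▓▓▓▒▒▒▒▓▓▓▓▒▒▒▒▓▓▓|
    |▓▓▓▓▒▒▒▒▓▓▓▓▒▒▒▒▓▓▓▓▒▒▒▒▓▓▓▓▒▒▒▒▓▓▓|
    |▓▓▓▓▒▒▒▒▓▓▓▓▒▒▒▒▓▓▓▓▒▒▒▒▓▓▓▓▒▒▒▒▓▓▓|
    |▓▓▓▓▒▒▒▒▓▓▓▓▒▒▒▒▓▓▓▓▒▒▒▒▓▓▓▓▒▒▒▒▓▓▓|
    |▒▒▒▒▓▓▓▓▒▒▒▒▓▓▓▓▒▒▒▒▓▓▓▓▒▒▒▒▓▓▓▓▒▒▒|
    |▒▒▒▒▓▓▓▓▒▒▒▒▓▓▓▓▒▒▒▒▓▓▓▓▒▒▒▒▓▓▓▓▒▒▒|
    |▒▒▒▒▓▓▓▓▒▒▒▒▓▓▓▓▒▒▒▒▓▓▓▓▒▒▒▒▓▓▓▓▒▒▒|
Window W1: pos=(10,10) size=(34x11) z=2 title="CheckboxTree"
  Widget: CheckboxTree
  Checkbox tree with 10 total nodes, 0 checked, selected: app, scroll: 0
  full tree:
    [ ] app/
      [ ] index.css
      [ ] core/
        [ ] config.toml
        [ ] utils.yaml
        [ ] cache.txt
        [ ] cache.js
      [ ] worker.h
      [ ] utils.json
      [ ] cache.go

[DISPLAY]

                                          
                                          
                                          
                                          
                                          
   ┏━━━━━━━━━━━━━━━━━━━━━┓                
   ┃ ImageViewer         ┃                
   ┠────┏━━━━━━━━━━━━━━━━━━━━━━━━━━━━━━━━┓
   ┃▒▒▒▒┃ CheckboxTree                   ┃
   ┃▒▒▒▒┠────────────────────────────────┨
   ┃▒▒▒▒┃>[ ] app/                       ┃
   ┃▒▒▒▒┃   [ ] index.css                ┃
   ┃▓▓▓▓┃   [ ] core/                    ┃
   ┃▓▓▓▓┃     [ ] config.toml            ┃
   ┃▓▓▓▓┃     [ ] utils.yaml             ┃
   ┃▓▓▓▓┃     [ ] cache.txt              ┃
   ┃▒▒▒▒┃     [ ] cache.js               ┃
   ┃▒▒▒▒┗━━━━━━━━━━━━━━━━━━━━━━━━━━━━━━━━┛


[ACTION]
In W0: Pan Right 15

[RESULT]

                                          
                                          
                                          
                                          
                                          
   ┏━━━━━━━━━━━━━━━━━━━━━┓                
   ┃ ImageViewer         ┃                
   ┠────┏━━━━━━━━━━━━━━━━━━━━━━━━━━━━━━━━┓
   ┃▓▒▒▒┃ CheckboxTree                   ┃
   ┃▓▒▒▒┠────────────────────────────────┨
   ┃▓▒▒▒┃>[ ] app/                       ┃
   ┃▓▒▒▒┃   [ ] index.css                ┃
   ┃▒▓▓▓┃   [ ] core/                    ┃
   ┃▒▓▓▓┃     [ ] config.toml            ┃
   ┃▒▓▓▓┃     [ ] utils.yaml             ┃
   ┃▒▓▓▓┃     [ ] cache.txt              ┃
   ┃▓▒▒▒┃     [ ] cache.js               ┃
   ┃▓▒▒▒┗━━━━━━━━━━━━━━━━━━━━━━━━━━━━━━━━┛


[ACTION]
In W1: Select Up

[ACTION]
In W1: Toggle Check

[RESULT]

                                          
                                          
                                          
                                          
                                          
   ┏━━━━━━━━━━━━━━━━━━━━━┓                
   ┃ ImageViewer         ┃                
   ┠────┏━━━━━━━━━━━━━━━━━━━━━━━━━━━━━━━━┓
   ┃▓▒▒▒┃ CheckboxTree                   ┃
   ┃▓▒▒▒┠────────────────────────────────┨
   ┃▓▒▒▒┃>[x] app/                       ┃
   ┃▓▒▒▒┃   [x] index.css                ┃
   ┃▒▓▓▓┃   [x] core/                    ┃
   ┃▒▓▓▓┃     [x] config.toml            ┃
   ┃▒▓▓▓┃     [x] utils.yaml             ┃
   ┃▒▓▓▓┃     [x] cache.txt              ┃
   ┃▓▒▒▒┃     [x] cache.js               ┃
   ┃▓▒▒▒┗━━━━━━━━━━━━━━━━━━━━━━━━━━━━━━━━┛


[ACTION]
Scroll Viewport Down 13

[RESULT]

   ┏━━━━━━━━━━━━━━━━━━━━━┓                
   ┃ ImageViewer         ┃                
   ┠────┏━━━━━━━━━━━━━━━━━━━━━━━━━━━━━━━━┓
   ┃▓▒▒▒┃ CheckboxTree                   ┃
   ┃▓▒▒▒┠────────────────────────────────┨
   ┃▓▒▒▒┃>[x] app/                       ┃
   ┃▓▒▒▒┃   [x] index.css                ┃
   ┃▒▓▓▓┃   [x] core/                    ┃
   ┃▒▓▓▓┃     [x] config.toml            ┃
   ┃▒▓▓▓┃     [x] utils.yaml             ┃
   ┃▒▓▓▓┃     [x] cache.txt              ┃
   ┃▓▒▒▒┃     [x] cache.js               ┃
   ┃▓▒▒▒┗━━━━━━━━━━━━━━━━━━━━━━━━━━━━━━━━┛
   ┃▓▒▒▒▒▓▓▓▓▒▒▒▒▓▓▓▓▒▒▒ ┃                
   ┃▓▒▒▒▒▓▓▓▓▒▒▒▒▓▓▓▓▒▒▒ ┃                
   ┃▒▓▓▓▓▒▒▒▒▓▓▓▓▒▒▒▒▓▓▓ ┃                
   ┗━━━━━━━━━━━━━━━━━━━━━┛                
                                          


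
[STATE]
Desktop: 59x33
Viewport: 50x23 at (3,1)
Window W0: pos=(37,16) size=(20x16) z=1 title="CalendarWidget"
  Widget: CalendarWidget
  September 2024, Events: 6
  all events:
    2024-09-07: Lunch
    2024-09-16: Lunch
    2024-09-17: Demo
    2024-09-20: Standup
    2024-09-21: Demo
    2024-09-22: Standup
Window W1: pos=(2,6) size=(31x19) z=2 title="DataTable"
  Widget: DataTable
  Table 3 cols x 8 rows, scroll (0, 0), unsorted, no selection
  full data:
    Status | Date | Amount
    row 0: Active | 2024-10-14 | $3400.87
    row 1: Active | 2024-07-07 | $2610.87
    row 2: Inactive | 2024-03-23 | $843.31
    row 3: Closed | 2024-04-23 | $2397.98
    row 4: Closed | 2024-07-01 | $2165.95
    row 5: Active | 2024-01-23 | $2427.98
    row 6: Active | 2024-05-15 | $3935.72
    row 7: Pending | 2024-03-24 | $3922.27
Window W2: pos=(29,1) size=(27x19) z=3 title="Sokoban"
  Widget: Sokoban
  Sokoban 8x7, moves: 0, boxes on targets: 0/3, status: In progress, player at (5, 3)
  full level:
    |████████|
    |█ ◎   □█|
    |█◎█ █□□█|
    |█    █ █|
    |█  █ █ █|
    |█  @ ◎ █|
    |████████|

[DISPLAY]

                          ┏━━━━━━━━━━━━━━━━━━━━━━━
                          ┃ Sokoban               
                          ┠───────────────────────
                          ┃████████               
                          ┃█ ◎   □█               
━━━━━━━━━━━━━━━━━━━━━━━━━━┃█◎█ █□□█               
 DataTable                ┃█    █ █               
──────────────────────────┃█  █ █ █               
Status  │Date      │Amount┃█  @ ◎ █               
────────┼──────────┼──────┃████████               
Active  │2024-10-14│$3400.┃Moves: 0  0/3          
Active  │2024-07-07│$2610.┃                       
Inactive│2024-03-23│$843.3┃                       
Closed  │2024-04-23│$2397.┃                       
Closed  │2024-07-01│$2165.┃                       
Active  │2024-01-23│$2427.┃                       
Active  │2024-05-15│$3935.┃                       
Pending │2024-03-24│$3922.┃                       
                          ┗━━━━━━━━━━━━━━━━━━━━━━━
                             ┃    ┃Mo Tu We Th Fr 
                             ┃    ┃               
                             ┃    ┃ 2  3  4  5  6 
                             ┃    ┃ 9 10 11 12 13 


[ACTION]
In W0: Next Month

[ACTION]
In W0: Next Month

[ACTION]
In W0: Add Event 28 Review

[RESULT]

                          ┏━━━━━━━━━━━━━━━━━━━━━━━
                          ┃ Sokoban               
                          ┠───────────────────────
                          ┃████████               
                          ┃█ ◎   □█               
━━━━━━━━━━━━━━━━━━━━━━━━━━┃█◎█ █□□█               
 DataTable                ┃█    █ █               
──────────────────────────┃█  █ █ █               
Status  │Date      │Amount┃█  @ ◎ █               
────────┼──────────┼──────┃████████               
Active  │2024-10-14│$3400.┃Moves: 0  0/3          
Active  │2024-07-07│$2610.┃                       
Inactive│2024-03-23│$843.3┃                       
Closed  │2024-04-23│$2397.┃                       
Closed  │2024-07-01│$2165.┃                       
Active  │2024-01-23│$2427.┃                       
Active  │2024-05-15│$3935.┃                       
Pending │2024-03-24│$3922.┃                       
                          ┗━━━━━━━━━━━━━━━━━━━━━━━
                             ┃    ┃Mo Tu We Th Fr 
                             ┃    ┃             1 
                             ┃    ┃ 4  5  6  7  8 
                             ┃    ┃11 12 13 14 15 


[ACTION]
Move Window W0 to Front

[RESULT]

                          ┏━━━━━━━━━━━━━━━━━━━━━━━
                          ┃ Sokoban               
                          ┠───────────────────────
                          ┃████████               
                          ┃█ ◎   □█               
━━━━━━━━━━━━━━━━━━━━━━━━━━┃█◎█ █□□█               
 DataTable                ┃█    █ █               
──────────────────────────┃█  █ █ █               
Status  │Date      │Amount┃█  @ ◎ █               
────────┼──────────┼──────┃████████               
Active  │2024-10-14│$3400.┃Moves: 0  0/3          
Active  │2024-07-07│$2610.┃                       
Inactive│2024-03-23│$843.3┃                       
Closed  │2024-04-23│$2397.┃                       
Closed  │2024-07-01│$2165.┃                       
Active  │2024-01-23│$2427.┃       ┏━━━━━━━━━━━━━━━
Active  │2024-05-15│$3935.┃       ┃ CalendarWidget
Pending │2024-03-24│$3922.┃       ┠───────────────
                          ┗━━━━━━━┃  November 2024
                             ┃    ┃Mo Tu We Th Fr 
                             ┃    ┃             1 
                             ┃    ┃ 4  5  6  7  8 
                             ┃    ┃11 12 13 14 15 


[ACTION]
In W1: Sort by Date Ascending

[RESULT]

                          ┏━━━━━━━━━━━━━━━━━━━━━━━
                          ┃ Sokoban               
                          ┠───────────────────────
                          ┃████████               
                          ┃█ ◎   □█               
━━━━━━━━━━━━━━━━━━━━━━━━━━┃█◎█ █□□█               
 DataTable                ┃█    █ █               
──────────────────────────┃█  █ █ █               
Status  │Date     ▲│Amount┃█  @ ◎ █               
────────┼──────────┼──────┃████████               
Active  │2024-01-23│$2427.┃Moves: 0  0/3          
Inactive│2024-03-23│$843.3┃                       
Pending │2024-03-24│$3922.┃                       
Closed  │2024-04-23│$2397.┃                       
Active  │2024-05-15│$3935.┃                       
Closed  │2024-07-01│$2165.┃       ┏━━━━━━━━━━━━━━━
Active  │2024-07-07│$2610.┃       ┃ CalendarWidget
Active  │2024-10-14│$3400.┃       ┠───────────────
                          ┗━━━━━━━┃  November 2024
                             ┃    ┃Mo Tu We Th Fr 
                             ┃    ┃             1 
                             ┃    ┃ 4  5  6  7  8 
                             ┃    ┃11 12 13 14 15 


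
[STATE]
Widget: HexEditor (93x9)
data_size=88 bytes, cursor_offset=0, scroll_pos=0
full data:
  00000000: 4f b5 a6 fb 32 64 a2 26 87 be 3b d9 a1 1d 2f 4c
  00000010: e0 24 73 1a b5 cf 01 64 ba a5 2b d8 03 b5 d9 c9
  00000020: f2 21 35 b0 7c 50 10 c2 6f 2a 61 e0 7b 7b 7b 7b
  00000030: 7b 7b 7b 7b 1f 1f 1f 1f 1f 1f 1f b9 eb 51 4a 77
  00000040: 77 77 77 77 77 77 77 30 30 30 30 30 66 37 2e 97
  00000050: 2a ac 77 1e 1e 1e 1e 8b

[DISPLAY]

00000000  4F b5 a6 fb 32 64 a2 26  87 be 3b d9 a1 1d 2f 4c  |O...2d.&..;.../L|               
00000010  e0 24 73 1a b5 cf 01 64  ba a5 2b d8 03 b5 d9 c9  |.$s....d..+.....|               
00000020  f2 21 35 b0 7c 50 10 c2  6f 2a 61 e0 7b 7b 7b 7b  |.!5.|P..o*a.{{{{|               
00000030  7b 7b 7b 7b 1f 1f 1f 1f  1f 1f 1f b9 eb 51 4a 77  |{{{{.........QJw|               
00000040  77 77 77 77 77 77 77 30  30 30 30 30 66 37 2e 97  |wwwwwww00000f7..|               
00000050  2a ac 77 1e 1e 1e 1e 8b                           |*.w.....        |               
                                                                                             
                                                                                             
                                                                                             


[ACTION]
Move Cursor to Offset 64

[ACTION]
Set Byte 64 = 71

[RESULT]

00000000  4f b5 a6 fb 32 64 a2 26  87 be 3b d9 a1 1d 2f 4c  |O...2d.&..;.../L|               
00000010  e0 24 73 1a b5 cf 01 64  ba a5 2b d8 03 b5 d9 c9  |.$s....d..+.....|               
00000020  f2 21 35 b0 7c 50 10 c2  6f 2a 61 e0 7b 7b 7b 7b  |.!5.|P..o*a.{{{{|               
00000030  7b 7b 7b 7b 1f 1f 1f 1f  1f 1f 1f b9 eb 51 4a 77  |{{{{.........QJw|               
00000040  71 77 77 77 77 77 77 30  30 30 30 30 66 37 2e 97  |qwwwwww00000f7..|               
00000050  2a ac 77 1e 1e 1e 1e 8b                           |*.w.....        |               
                                                                                             
                                                                                             
                                                                                             


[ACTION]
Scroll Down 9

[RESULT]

00000050  2a ac 77 1e 1e 1e 1e 8b                           |*.w.....        |               
                                                                                             
                                                                                             
                                                                                             
                                                                                             
                                                                                             
                                                                                             
                                                                                             
                                                                                             


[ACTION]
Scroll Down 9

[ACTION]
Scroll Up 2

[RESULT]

00000030  7b 7b 7b 7b 1f 1f 1f 1f  1f 1f 1f b9 eb 51 4a 77  |{{{{.........QJw|               
00000040  71 77 77 77 77 77 77 30  30 30 30 30 66 37 2e 97  |qwwwwww00000f7..|               
00000050  2a ac 77 1e 1e 1e 1e 8b                           |*.w.....        |               
                                                                                             
                                                                                             
                                                                                             
                                                                                             
                                                                                             
                                                                                             


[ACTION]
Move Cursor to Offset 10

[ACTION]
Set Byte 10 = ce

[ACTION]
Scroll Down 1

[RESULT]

00000040  71 77 77 77 77 77 77 30  30 30 30 30 66 37 2e 97  |qwwwwww00000f7..|               
00000050  2a ac 77 1e 1e 1e 1e 8b                           |*.w.....        |               
                                                                                             
                                                                                             
                                                                                             
                                                                                             
                                                                                             
                                                                                             
                                                                                             


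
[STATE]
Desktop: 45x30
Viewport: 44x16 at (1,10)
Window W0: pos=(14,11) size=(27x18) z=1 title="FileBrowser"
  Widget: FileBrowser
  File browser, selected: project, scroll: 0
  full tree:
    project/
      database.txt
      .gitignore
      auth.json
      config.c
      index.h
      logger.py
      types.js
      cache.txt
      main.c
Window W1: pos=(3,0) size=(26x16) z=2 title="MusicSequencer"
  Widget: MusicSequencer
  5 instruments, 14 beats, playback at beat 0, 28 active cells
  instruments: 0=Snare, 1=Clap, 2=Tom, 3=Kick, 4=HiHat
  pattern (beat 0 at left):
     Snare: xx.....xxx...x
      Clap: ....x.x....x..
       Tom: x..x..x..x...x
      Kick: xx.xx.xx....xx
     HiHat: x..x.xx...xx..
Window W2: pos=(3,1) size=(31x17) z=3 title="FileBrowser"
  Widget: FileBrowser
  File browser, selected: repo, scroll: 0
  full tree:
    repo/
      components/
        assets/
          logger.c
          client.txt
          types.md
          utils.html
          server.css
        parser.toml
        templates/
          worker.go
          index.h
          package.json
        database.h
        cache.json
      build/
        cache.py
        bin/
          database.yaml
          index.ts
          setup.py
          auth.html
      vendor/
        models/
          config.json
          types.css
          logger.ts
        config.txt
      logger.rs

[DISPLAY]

  ┃                             ┃           
  ┃                             ┃━━━━━━┓    
  ┃                             ┃      ┃    
  ┃                             ┃──────┨    
  ┃                             ┃      ┃    
  ┃                             ┃      ┃    
  ┃                             ┃      ┃    
  ┗━━━━━━━━━━━━━━━━━━━━━━━━━━━━━┛      ┃    
             ┃    config.c             ┃    
             ┃    index.h              ┃    
             ┃    logger.py            ┃    
             ┃    types.js             ┃    
             ┃    cache.txt            ┃    
             ┃    main.c               ┃    
             ┃                         ┃    
             ┃                         ┃    


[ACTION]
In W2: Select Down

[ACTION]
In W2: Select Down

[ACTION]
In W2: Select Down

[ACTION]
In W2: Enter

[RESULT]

  ┃    logger.rs                ┃           
  ┃                             ┃━━━━━━┓    
  ┃                             ┃      ┃    
  ┃                             ┃──────┨    
  ┃                             ┃      ┃    
  ┃                             ┃      ┃    
  ┃                             ┃      ┃    
  ┗━━━━━━━━━━━━━━━━━━━━━━━━━━━━━┛      ┃    
             ┃    config.c             ┃    
             ┃    index.h              ┃    
             ┃    logger.py            ┃    
             ┃    types.js             ┃    
             ┃    cache.txt            ┃    
             ┃    main.c               ┃    
             ┃                         ┃    
             ┃                         ┃    


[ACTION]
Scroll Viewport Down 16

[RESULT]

  ┃                             ┃      ┃    
  ┃                             ┃      ┃    
  ┃                             ┃      ┃    
  ┗━━━━━━━━━━━━━━━━━━━━━━━━━━━━━┛      ┃    
             ┃    config.c             ┃    
             ┃    index.h              ┃    
             ┃    logger.py            ┃    
             ┃    types.js             ┃    
             ┃    cache.txt            ┃    
             ┃    main.c               ┃    
             ┃                         ┃    
             ┃                         ┃    
             ┃                         ┃    
             ┃                         ┃    
             ┗━━━━━━━━━━━━━━━━━━━━━━━━━┛    
                                            
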